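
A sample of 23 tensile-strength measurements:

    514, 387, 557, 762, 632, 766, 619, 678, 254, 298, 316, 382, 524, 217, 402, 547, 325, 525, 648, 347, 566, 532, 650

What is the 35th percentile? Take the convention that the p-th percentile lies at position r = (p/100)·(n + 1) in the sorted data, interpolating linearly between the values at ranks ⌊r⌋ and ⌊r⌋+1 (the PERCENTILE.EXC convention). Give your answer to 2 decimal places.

Sorted: 217, 254, 298, 316, 325, 347, 382, 387, 402, 514, 524, 525, 532, 547, 557, 566, 619, 632, 648, 650, 678, 762, 766.
n = 23.
r = (35/100)·(23 + 1) = 8.4.
Rank 8 is 387 and rank 9 is 402.
Interpolate: 387 + 0.4·(402 − 387) = 387 + 0.4·15 = 393.

393.00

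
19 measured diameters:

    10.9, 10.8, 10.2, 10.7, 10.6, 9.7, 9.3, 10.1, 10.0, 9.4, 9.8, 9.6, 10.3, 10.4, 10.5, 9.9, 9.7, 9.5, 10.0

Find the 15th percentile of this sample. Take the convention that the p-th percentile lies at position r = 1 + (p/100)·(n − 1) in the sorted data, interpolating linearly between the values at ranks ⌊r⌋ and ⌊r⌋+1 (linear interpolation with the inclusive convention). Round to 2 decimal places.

Sorted: 9.3, 9.4, 9.5, 9.6, 9.7, 9.7, 9.8, 9.9, 10.0, 10.0, 10.1, 10.2, 10.3, 10.4, 10.5, 10.6, 10.7, 10.8, 10.9.
n = 19.
r = 1 + (15/100)·(19 − 1) = 1 + 2.7 = 3.7.
Rank 3 is 9.5 and rank 4 is 9.6.
Interpolate: 9.5 + 0.7·(9.6 − 9.5) = 9.5 + 0.7·0.1 = 9.57.

9.57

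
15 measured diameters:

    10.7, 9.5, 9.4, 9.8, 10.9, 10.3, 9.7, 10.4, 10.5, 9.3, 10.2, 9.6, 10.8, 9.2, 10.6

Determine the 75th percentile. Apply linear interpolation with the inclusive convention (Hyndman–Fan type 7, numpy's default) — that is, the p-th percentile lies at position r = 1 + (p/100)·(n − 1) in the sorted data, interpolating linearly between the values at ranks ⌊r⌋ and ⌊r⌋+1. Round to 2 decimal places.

Sorted: 9.2, 9.3, 9.4, 9.5, 9.6, 9.7, 9.8, 10.2, 10.3, 10.4, 10.5, 10.6, 10.7, 10.8, 10.9.
n = 15.
r = 1 + (75/100)·(15 − 1) = 1 + 10.5 = 11.5.
Rank 11 is 10.5 and rank 12 is 10.6.
Interpolate: 10.5 + 0.5·(10.6 − 10.5) = 10.5 + 0.5·0.1 = 10.55.

10.55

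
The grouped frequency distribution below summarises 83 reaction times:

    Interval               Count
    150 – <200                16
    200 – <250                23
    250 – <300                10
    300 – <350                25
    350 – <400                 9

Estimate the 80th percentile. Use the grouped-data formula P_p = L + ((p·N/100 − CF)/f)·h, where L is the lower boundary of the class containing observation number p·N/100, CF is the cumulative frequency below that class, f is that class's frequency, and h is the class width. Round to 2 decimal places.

N = 83; target position k = 80/100 · 83 = 66.4.
Cumulative frequencies: 16, 39, 49, 74, 83.
Observation 66.4 falls in the class 300 – <350.
L = 300, CF = 49, f = 25, h = 50.
P80 = 300 + ((66.4 − 49)/25)·50 = 300 + 34.8 = 334.8.

334.80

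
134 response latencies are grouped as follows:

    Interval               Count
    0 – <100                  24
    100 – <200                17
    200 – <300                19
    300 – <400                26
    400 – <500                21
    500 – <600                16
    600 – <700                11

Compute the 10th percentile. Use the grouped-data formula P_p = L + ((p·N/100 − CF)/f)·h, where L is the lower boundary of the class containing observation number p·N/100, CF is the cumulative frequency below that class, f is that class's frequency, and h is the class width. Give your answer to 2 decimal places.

N = 134; target position k = 10/100 · 134 = 13.4.
Cumulative frequencies: 24, 41, 60, 86, 107, 123, 134.
Observation 13.4 falls in the class 0 – <100.
L = 0, CF = 0, f = 24, h = 100.
P10 = 0 + ((13.4 − 0)/24)·100 = 0 + 55.8333 = 55.8333.

55.83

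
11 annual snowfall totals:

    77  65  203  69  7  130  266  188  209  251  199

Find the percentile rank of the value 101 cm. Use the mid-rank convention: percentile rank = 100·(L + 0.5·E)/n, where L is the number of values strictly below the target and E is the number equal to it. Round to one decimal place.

36.4

Sorted: 7, 65, 69, 77, 130, 188, 199, 203, 209, 251, 266.
Count below 101: L = 4; count equal: E = 0; n = 11.
Percentile rank = 100·(4 + 0.5·0)/11 = 100·4/11 = 36.36.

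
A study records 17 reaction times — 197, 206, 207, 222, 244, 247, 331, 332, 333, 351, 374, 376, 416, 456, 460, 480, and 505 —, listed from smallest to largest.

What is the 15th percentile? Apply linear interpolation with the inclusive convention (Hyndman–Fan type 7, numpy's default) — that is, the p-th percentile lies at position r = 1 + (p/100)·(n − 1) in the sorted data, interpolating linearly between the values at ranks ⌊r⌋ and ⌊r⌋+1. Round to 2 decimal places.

213.00

n = 17.
r = 1 + (15/100)·(17 − 1) = 1 + 2.4 = 3.4.
Rank 3 is 207 and rank 4 is 222.
Interpolate: 207 + 0.4·(222 − 207) = 207 + 0.4·15 = 213.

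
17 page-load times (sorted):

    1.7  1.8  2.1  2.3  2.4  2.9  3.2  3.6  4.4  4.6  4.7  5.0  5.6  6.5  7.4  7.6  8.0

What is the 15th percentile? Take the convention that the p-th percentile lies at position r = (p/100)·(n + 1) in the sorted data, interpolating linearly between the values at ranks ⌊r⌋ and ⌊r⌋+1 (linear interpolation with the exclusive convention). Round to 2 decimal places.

n = 17.
r = (15/100)·(17 + 1) = 2.7.
Rank 2 is 1.8 and rank 3 is 2.1.
Interpolate: 1.8 + 0.7·(2.1 − 1.8) = 1.8 + 0.7·0.3 = 2.01.

2.01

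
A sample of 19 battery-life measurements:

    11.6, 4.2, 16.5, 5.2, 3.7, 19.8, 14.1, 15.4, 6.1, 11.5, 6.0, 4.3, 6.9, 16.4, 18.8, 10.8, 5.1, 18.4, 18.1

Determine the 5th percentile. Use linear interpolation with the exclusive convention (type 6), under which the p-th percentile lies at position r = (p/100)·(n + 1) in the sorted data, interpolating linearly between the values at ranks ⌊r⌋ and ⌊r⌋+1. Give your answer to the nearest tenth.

3.7

Sorted: 3.7, 4.2, 4.3, 5.1, 5.2, 6.0, 6.1, 6.9, 10.8, 11.5, 11.6, 14.1, 15.4, 16.4, 16.5, 18.1, 18.4, 18.8, 19.8.
n = 19.
r = (5/100)·(19 + 1) = 1.
r is an integer, so P5 is the value at rank 1: 3.7.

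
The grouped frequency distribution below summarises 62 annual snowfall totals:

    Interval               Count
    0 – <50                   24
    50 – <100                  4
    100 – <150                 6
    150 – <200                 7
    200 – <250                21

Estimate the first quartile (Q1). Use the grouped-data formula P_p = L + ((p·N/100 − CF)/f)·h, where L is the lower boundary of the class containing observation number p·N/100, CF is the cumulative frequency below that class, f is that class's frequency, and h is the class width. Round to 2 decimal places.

32.29

N = 62; target position k = 25/100 · 62 = 15.5.
Cumulative frequencies: 24, 28, 34, 41, 62.
Observation 15.5 falls in the class 0 – <50.
L = 0, CF = 0, f = 24, h = 50.
P25 = 0 + ((15.5 − 0)/24)·50 = 0 + 32.2917 = 32.2917.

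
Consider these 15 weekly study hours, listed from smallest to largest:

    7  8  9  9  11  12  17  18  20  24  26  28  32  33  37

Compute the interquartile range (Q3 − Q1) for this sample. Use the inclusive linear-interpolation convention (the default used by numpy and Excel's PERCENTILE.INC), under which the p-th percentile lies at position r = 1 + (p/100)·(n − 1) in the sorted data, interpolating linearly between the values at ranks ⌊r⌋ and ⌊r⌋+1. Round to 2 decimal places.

17.00

n = 15.
P25: r = 4.5; ranks 4–5 are 9, 11; interpolating gives 10.
P75: r = 11.5; ranks 11–12 are 26, 28; interpolating gives 27.
Difference: 27 − 10 = 17.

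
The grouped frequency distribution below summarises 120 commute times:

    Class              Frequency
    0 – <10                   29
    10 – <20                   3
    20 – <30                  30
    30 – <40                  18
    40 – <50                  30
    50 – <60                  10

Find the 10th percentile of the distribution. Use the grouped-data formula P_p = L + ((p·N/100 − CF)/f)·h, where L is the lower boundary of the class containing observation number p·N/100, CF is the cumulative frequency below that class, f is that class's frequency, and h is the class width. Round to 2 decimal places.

N = 120; target position k = 10/100 · 120 = 12.
Cumulative frequencies: 29, 32, 62, 80, 110, 120.
Observation 12 falls in the class 0 – <10.
L = 0, CF = 0, f = 29, h = 10.
P10 = 0 + ((12 − 0)/29)·10 = 0 + 4.13793 = 4.13793.

4.14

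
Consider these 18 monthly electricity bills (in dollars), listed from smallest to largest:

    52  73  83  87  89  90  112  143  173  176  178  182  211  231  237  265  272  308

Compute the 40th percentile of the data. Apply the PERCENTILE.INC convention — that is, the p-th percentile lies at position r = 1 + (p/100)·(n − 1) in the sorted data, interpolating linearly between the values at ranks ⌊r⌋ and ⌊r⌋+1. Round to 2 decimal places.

n = 18.
r = 1 + (40/100)·(18 − 1) = 1 + 6.8 = 7.8.
Rank 7 is 112 and rank 8 is 143.
Interpolate: 112 + 0.8·(143 − 112) = 112 + 0.8·31 = 136.8.

136.80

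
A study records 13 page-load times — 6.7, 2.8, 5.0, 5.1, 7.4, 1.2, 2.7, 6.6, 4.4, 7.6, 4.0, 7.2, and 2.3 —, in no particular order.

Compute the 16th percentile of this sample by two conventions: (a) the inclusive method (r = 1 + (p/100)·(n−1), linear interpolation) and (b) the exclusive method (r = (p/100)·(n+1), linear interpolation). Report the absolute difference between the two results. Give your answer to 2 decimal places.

0.27

Sorted: 1.2, 2.3, 2.7, 2.8, 4.0, 4.4, 5.0, 5.1, 6.6, 6.7, 7.2, 7.4, 7.6.
n = 13.
(a) r = 2.92; between ranks 2 (2.3) and 3 (2.7): 2.668.
(b) r = 2.24; between ranks 2 (2.3) and 3 (2.7): 2.396.
|2.668 − 2.396| = 0.272.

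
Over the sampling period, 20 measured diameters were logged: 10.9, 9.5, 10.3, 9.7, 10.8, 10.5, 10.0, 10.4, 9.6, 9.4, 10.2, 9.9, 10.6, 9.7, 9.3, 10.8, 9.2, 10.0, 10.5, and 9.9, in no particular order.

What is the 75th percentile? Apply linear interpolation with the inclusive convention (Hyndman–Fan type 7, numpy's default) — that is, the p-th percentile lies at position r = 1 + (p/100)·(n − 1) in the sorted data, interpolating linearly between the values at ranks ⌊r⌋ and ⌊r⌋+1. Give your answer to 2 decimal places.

10.50

Sorted: 9.2, 9.3, 9.4, 9.5, 9.6, 9.7, 9.7, 9.9, 9.9, 10.0, 10.0, 10.2, 10.3, 10.4, 10.5, 10.5, 10.6, 10.8, 10.8, 10.9.
n = 20.
r = 1 + (75/100)·(20 − 1) = 1 + 14.25 = 15.25.
Rank 15 is 10.5 and rank 16 is 10.5.
Interpolate: 10.5 + 0.25·(10.5 − 10.5) = 10.5 + 0.25·0 = 10.5.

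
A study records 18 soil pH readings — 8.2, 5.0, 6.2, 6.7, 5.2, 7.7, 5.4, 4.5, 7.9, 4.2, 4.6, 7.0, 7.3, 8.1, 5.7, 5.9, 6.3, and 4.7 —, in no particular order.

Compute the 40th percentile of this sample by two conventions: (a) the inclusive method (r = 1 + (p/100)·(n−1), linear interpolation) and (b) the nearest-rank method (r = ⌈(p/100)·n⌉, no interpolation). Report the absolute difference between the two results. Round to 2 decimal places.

0.06

Sorted: 4.2, 4.5, 4.6, 4.7, 5.0, 5.2, 5.4, 5.7, 5.9, 6.2, 6.3, 6.7, 7.0, 7.3, 7.7, 7.9, 8.1, 8.2.
n = 18.
(a) r = 7.8; between ranks 7 (5.4) and 8 (5.7): 5.64.
(b) the nearest-rank method: rank 8 → 5.7.
|5.64 − 5.7| = 0.06.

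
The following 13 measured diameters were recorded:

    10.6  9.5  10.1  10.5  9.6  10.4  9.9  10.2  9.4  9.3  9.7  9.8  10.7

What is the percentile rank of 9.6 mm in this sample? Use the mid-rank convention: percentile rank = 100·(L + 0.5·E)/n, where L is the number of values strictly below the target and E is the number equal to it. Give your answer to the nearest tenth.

Sorted: 9.3, 9.4, 9.5, 9.6, 9.7, 9.8, 9.9, 10.1, 10.2, 10.4, 10.5, 10.6, 10.7.
Count below 9.6: L = 3; count equal: E = 1; n = 13.
Percentile rank = 100·(3 + 0.5·1)/13 = 100·3.5/13 = 26.92.

26.9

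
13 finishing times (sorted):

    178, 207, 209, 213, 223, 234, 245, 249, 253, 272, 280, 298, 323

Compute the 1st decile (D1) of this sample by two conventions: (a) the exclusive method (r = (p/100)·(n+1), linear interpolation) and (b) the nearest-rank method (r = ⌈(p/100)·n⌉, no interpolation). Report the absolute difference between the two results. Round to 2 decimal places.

n = 13.
(a) r = 1.4; between ranks 1 (178) and 2 (207): 189.6.
(b) the nearest-rank method: rank 2 → 207.
|189.6 − 207| = 17.4.

17.40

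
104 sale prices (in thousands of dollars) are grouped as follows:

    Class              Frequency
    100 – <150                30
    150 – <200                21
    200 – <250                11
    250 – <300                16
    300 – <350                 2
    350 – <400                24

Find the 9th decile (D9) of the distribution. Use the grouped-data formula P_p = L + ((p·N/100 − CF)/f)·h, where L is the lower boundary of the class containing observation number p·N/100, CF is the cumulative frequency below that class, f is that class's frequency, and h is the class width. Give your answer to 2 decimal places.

378.33

N = 104; target position k = 90/100 · 104 = 93.6.
Cumulative frequencies: 30, 51, 62, 78, 80, 104.
Observation 93.6 falls in the class 350 – <400.
L = 350, CF = 80, f = 24, h = 50.
P90 = 350 + ((93.6 − 80)/24)·50 = 350 + 28.3333 = 378.333.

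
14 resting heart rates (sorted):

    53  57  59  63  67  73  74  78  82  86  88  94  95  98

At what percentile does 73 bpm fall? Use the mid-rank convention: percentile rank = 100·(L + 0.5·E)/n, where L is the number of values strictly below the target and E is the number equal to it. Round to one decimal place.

39.3

Count below 73: L = 5; count equal: E = 1; n = 14.
Percentile rank = 100·(5 + 0.5·1)/14 = 100·5.5/14 = 39.29.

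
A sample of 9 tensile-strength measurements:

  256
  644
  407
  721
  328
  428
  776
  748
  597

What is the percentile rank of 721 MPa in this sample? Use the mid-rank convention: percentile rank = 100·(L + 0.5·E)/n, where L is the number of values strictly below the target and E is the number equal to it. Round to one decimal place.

Sorted: 256, 328, 407, 428, 597, 644, 721, 748, 776.
Count below 721: L = 6; count equal: E = 1; n = 9.
Percentile rank = 100·(6 + 0.5·1)/9 = 100·6.5/9 = 72.22.

72.2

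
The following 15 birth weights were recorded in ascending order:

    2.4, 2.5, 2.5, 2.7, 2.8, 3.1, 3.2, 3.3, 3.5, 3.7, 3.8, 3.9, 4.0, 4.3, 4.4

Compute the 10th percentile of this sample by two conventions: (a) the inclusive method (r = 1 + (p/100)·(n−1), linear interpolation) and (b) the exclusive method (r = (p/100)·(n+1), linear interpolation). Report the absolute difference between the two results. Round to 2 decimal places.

0.04

n = 15.
(a) r = 2.4; between ranks 2 (2.5) and 3 (2.5): 2.5.
(b) r = 1.6; between ranks 1 (2.4) and 2 (2.5): 2.46.
|2.5 − 2.46| = 0.04.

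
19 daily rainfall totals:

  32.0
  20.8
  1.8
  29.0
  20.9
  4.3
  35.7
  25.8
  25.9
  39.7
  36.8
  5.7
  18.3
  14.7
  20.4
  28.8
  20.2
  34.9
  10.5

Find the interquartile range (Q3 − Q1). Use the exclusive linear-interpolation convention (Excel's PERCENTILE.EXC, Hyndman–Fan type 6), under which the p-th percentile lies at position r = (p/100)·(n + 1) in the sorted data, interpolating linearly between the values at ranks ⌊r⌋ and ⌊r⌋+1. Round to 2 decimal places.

17.30

Sorted: 1.8, 4.3, 5.7, 10.5, 14.7, 18.3, 20.2, 20.4, 20.8, 20.9, 25.8, 25.9, 28.8, 29.0, 32.0, 34.9, 35.7, 36.8, 39.7.
n = 19.
P25: r = 5 (integer) → 14.7.
P75: r = 15 (integer) → 32.
Difference: 32 − 14.7 = 17.3.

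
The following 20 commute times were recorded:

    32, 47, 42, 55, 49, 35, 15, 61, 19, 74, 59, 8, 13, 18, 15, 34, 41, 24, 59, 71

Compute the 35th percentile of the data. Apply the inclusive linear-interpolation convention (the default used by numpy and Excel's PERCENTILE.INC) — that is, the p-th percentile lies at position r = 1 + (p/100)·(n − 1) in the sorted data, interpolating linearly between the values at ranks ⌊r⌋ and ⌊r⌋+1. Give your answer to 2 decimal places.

Sorted: 8, 13, 15, 15, 18, 19, 24, 32, 34, 35, 41, 42, 47, 49, 55, 59, 59, 61, 71, 74.
n = 20.
r = 1 + (35/100)·(20 − 1) = 1 + 6.65 = 7.65.
Rank 7 is 24 and rank 8 is 32.
Interpolate: 24 + 0.65·(32 − 24) = 24 + 0.65·8 = 29.2.

29.20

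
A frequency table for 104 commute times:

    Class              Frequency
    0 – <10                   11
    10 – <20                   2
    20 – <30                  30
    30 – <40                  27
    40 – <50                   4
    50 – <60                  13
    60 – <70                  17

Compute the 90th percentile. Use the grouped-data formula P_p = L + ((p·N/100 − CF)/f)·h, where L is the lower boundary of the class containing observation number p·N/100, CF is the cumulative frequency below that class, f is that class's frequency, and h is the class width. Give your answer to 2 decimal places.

N = 104; target position k = 90/100 · 104 = 93.6.
Cumulative frequencies: 11, 13, 43, 70, 74, 87, 104.
Observation 93.6 falls in the class 60 – <70.
L = 60, CF = 87, f = 17, h = 10.
P90 = 60 + ((93.6 − 87)/17)·10 = 60 + 3.88235 = 63.8824.

63.88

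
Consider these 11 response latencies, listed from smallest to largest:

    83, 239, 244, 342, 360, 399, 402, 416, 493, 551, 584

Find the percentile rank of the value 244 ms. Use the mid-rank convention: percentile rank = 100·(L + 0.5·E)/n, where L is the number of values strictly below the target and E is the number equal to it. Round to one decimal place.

Count below 244: L = 2; count equal: E = 1; n = 11.
Percentile rank = 100·(2 + 0.5·1)/11 = 100·2.5/11 = 22.73.

22.7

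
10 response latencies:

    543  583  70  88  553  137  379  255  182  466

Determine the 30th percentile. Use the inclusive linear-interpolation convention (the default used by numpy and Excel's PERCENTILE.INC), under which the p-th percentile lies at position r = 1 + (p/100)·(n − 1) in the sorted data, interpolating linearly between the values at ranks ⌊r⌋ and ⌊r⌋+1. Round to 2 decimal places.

Sorted: 70, 88, 137, 182, 255, 379, 466, 543, 553, 583.
n = 10.
r = 1 + (30/100)·(10 − 1) = 1 + 2.7 = 3.7.
Rank 3 is 137 and rank 4 is 182.
Interpolate: 137 + 0.7·(182 − 137) = 137 + 0.7·45 = 168.5.

168.50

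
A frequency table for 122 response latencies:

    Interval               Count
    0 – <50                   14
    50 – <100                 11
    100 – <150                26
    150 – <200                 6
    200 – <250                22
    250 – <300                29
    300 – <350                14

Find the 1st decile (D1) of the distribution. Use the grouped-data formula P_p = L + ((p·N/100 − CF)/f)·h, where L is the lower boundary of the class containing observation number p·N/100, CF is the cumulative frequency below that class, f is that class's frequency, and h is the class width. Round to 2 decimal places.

N = 122; target position k = 10/100 · 122 = 12.2.
Cumulative frequencies: 14, 25, 51, 57, 79, 108, 122.
Observation 12.2 falls in the class 0 – <50.
L = 0, CF = 0, f = 14, h = 50.
P10 = 0 + ((12.2 − 0)/14)·50 = 0 + 43.5714 = 43.5714.

43.57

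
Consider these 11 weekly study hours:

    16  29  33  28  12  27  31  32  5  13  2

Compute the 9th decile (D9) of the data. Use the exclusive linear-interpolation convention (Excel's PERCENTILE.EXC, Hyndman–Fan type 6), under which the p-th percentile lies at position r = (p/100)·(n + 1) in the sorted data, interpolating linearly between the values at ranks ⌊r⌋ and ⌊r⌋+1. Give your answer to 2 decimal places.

32.80

Sorted: 2, 5, 12, 13, 16, 27, 28, 29, 31, 32, 33.
n = 11.
r = (90/100)·(11 + 1) = 10.8.
Rank 10 is 32 and rank 11 is 33.
Interpolate: 32 + 0.8·(33 − 32) = 32 + 0.8·1 = 32.8.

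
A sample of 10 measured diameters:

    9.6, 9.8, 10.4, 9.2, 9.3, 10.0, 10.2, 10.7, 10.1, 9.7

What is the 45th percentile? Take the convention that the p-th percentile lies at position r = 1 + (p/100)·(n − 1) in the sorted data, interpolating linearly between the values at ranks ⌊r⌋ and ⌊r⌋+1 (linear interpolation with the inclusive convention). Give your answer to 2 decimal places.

Sorted: 9.2, 9.3, 9.6, 9.7, 9.8, 10.0, 10.1, 10.2, 10.4, 10.7.
n = 10.
r = 1 + (45/100)·(10 − 1) = 1 + 4.05 = 5.05.
Rank 5 is 9.8 and rank 6 is 10.0.
Interpolate: 9.8 + 0.05·(10.0 − 9.8) = 9.8 + 0.05·0.2 = 9.81.

9.81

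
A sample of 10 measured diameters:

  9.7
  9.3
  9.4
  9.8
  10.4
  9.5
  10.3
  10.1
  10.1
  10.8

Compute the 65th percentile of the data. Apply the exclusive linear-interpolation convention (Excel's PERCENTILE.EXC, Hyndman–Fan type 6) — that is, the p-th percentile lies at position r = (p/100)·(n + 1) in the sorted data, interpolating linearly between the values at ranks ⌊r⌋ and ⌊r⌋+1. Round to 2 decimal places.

10.13

Sorted: 9.3, 9.4, 9.5, 9.7, 9.8, 10.1, 10.1, 10.3, 10.4, 10.8.
n = 10.
r = (65/100)·(10 + 1) = 7.15.
Rank 7 is 10.1 and rank 8 is 10.3.
Interpolate: 10.1 + 0.15·(10.3 − 10.1) = 10.1 + 0.15·0.2 = 10.13.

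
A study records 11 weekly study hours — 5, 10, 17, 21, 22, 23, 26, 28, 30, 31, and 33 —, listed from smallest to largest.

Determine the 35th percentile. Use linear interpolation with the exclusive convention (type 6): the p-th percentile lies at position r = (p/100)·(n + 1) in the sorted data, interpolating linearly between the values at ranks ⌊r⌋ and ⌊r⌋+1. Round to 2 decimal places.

21.20

n = 11.
r = (35/100)·(11 + 1) = 4.2.
Rank 4 is 21 and rank 5 is 22.
Interpolate: 21 + 0.2·(22 − 21) = 21 + 0.2·1 = 21.2.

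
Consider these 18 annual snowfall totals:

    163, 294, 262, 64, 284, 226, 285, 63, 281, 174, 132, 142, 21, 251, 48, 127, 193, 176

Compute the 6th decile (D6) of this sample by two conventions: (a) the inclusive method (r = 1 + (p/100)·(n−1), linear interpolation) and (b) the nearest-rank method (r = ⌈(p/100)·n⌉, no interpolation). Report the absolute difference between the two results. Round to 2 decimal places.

6.60

Sorted: 21, 48, 63, 64, 127, 132, 142, 163, 174, 176, 193, 226, 251, 262, 281, 284, 285, 294.
n = 18.
(a) r = 11.2; between ranks 11 (193) and 12 (226): 199.6.
(b) the nearest-rank method: rank 11 → 193.
|199.6 − 193| = 6.6.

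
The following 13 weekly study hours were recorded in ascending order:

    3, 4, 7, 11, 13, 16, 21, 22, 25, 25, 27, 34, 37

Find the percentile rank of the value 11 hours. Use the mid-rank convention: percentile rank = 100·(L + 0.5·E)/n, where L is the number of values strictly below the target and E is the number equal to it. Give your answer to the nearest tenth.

26.9

Count below 11: L = 3; count equal: E = 1; n = 13.
Percentile rank = 100·(3 + 0.5·1)/13 = 100·3.5/13 = 26.92.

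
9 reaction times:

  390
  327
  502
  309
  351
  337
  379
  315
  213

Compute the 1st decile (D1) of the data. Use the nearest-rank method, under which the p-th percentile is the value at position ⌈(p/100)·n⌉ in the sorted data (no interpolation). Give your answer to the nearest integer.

213

Sorted: 213, 309, 315, 327, 337, 351, 379, 390, 502.
n = 9.
Position = ⌈10/100 · 9⌉ = ⌈0.9⌉ = 1.
The value at rank 1 is 213.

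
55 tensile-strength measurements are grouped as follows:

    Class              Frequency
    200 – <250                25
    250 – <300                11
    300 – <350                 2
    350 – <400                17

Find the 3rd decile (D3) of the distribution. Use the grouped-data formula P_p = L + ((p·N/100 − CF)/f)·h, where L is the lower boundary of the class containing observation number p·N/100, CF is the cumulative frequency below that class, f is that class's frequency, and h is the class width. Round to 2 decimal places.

233.00

N = 55; target position k = 30/100 · 55 = 16.5.
Cumulative frequencies: 25, 36, 38, 55.
Observation 16.5 falls in the class 200 – <250.
L = 200, CF = 0, f = 25, h = 50.
P30 = 200 + ((16.5 − 0)/25)·50 = 200 + 33 = 233.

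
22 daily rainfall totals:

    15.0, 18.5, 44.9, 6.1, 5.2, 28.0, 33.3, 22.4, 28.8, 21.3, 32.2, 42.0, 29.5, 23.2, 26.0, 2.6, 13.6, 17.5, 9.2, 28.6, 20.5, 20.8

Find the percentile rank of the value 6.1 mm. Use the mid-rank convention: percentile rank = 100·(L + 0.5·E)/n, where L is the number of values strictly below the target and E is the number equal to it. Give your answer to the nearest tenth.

11.4

Sorted: 2.6, 5.2, 6.1, 9.2, 13.6, 15.0, 17.5, 18.5, 20.5, 20.8, 21.3, 22.4, 23.2, 26.0, 28.0, 28.6, 28.8, 29.5, 32.2, 33.3, 42.0, 44.9.
Count below 6.1: L = 2; count equal: E = 1; n = 22.
Percentile rank = 100·(2 + 0.5·1)/22 = 100·2.5/22 = 11.36.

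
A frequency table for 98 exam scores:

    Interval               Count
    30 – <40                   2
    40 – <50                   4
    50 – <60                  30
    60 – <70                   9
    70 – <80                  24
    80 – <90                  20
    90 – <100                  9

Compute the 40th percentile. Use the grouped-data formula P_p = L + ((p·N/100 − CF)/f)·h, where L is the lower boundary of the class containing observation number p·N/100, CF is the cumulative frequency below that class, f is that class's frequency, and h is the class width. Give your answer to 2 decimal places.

63.56

N = 98; target position k = 40/100 · 98 = 39.2.
Cumulative frequencies: 2, 6, 36, 45, 69, 89, 98.
Observation 39.2 falls in the class 60 – <70.
L = 60, CF = 36, f = 9, h = 10.
P40 = 60 + ((39.2 − 36)/9)·10 = 60 + 3.55556 = 63.5556.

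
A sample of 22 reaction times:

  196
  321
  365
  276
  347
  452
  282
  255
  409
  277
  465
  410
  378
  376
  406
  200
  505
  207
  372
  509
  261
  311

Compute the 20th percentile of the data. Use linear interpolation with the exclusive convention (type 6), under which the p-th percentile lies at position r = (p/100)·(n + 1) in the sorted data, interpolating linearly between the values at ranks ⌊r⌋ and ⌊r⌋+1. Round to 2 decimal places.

Sorted: 196, 200, 207, 255, 261, 276, 277, 282, 311, 321, 347, 365, 372, 376, 378, 406, 409, 410, 452, 465, 505, 509.
n = 22.
r = (20/100)·(22 + 1) = 4.6.
Rank 4 is 255 and rank 5 is 261.
Interpolate: 255 + 0.6·(261 − 255) = 255 + 0.6·6 = 258.6.

258.60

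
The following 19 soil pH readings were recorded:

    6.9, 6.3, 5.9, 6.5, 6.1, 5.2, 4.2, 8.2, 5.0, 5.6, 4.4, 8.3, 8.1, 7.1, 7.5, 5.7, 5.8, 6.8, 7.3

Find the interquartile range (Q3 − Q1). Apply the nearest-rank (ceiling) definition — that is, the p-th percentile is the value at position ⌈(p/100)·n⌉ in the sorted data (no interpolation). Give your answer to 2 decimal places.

Sorted: 4.2, 4.4, 5.0, 5.2, 5.6, 5.7, 5.8, 5.9, 6.1, 6.3, 6.5, 6.8, 6.9, 7.1, 7.3, 7.5, 8.1, 8.2, 8.3.
n = 19.
P25: rank ⌈25/100·19⌉ = 5 → 5.6.
P75: rank ⌈75/100·19⌉ = 15 → 7.3.
Difference: 7.3 − 5.6 = 1.7.

1.70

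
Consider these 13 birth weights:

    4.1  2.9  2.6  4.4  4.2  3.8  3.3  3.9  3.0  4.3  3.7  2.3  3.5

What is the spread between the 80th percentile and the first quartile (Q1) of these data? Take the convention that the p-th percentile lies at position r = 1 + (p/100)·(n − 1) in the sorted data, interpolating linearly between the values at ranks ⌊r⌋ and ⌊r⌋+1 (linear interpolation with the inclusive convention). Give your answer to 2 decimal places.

Sorted: 2.3, 2.6, 2.9, 3.0, 3.3, 3.5, 3.7, 3.8, 3.9, 4.1, 4.2, 4.3, 4.4.
n = 13.
P25: r = 4 (integer) → 3.
P80: r = 10.6; ranks 10–11 are 4.1, 4.2; interpolating gives 4.16.
Difference: 4.16 − 3 = 1.16.

1.16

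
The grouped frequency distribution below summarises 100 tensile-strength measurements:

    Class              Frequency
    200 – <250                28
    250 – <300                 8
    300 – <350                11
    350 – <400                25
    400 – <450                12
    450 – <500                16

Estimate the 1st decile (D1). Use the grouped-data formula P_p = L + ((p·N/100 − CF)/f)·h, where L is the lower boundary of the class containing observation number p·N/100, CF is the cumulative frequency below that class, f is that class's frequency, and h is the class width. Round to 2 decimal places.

217.86

N = 100; target position k = 10/100 · 100 = 10.
Cumulative frequencies: 28, 36, 47, 72, 84, 100.
Observation 10 falls in the class 200 – <250.
L = 200, CF = 0, f = 28, h = 50.
P10 = 200 + ((10 − 0)/28)·50 = 200 + 17.8571 = 217.857.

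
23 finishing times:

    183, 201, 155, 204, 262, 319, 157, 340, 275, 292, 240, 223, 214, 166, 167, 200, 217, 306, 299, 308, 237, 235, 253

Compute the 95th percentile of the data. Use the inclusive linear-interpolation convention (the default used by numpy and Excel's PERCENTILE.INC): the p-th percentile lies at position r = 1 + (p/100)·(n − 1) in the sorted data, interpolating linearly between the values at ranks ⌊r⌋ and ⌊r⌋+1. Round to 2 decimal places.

317.90

Sorted: 155, 157, 166, 167, 183, 200, 201, 204, 214, 217, 223, 235, 237, 240, 253, 262, 275, 292, 299, 306, 308, 319, 340.
n = 23.
r = 1 + (95/100)·(23 − 1) = 1 + 20.9 = 21.9.
Rank 21 is 308 and rank 22 is 319.
Interpolate: 308 + 0.9·(319 − 308) = 308 + 0.9·11 = 317.9.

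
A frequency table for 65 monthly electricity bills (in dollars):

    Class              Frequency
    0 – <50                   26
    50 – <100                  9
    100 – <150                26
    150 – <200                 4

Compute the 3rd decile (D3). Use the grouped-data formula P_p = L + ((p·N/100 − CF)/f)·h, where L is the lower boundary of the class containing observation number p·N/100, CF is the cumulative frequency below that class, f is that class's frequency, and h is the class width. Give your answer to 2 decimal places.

37.50

N = 65; target position k = 30/100 · 65 = 19.5.
Cumulative frequencies: 26, 35, 61, 65.
Observation 19.5 falls in the class 0 – <50.
L = 0, CF = 0, f = 26, h = 50.
P30 = 0 + ((19.5 − 0)/26)·50 = 0 + 37.5 = 37.5.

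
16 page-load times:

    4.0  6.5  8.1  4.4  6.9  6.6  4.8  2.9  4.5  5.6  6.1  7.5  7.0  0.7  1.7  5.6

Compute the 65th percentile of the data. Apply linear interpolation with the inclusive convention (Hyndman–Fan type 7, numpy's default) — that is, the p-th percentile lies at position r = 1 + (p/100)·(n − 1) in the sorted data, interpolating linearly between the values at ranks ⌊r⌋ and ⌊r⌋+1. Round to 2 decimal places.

Sorted: 0.7, 1.7, 2.9, 4.0, 4.4, 4.5, 4.8, 5.6, 5.6, 6.1, 6.5, 6.6, 6.9, 7.0, 7.5, 8.1.
n = 16.
r = 1 + (65/100)·(16 − 1) = 1 + 9.75 = 10.75.
Rank 10 is 6.1 and rank 11 is 6.5.
Interpolate: 6.1 + 0.75·(6.5 − 6.1) = 6.1 + 0.75·0.4 = 6.4.

6.40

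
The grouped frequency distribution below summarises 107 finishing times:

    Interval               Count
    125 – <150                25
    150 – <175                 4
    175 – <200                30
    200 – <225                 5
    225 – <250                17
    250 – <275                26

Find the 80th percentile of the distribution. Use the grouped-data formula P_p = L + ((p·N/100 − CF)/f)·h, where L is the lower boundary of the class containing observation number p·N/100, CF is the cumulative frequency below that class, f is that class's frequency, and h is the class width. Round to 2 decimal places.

N = 107; target position k = 80/100 · 107 = 85.6.
Cumulative frequencies: 25, 29, 59, 64, 81, 107.
Observation 85.6 falls in the class 250 – <275.
L = 250, CF = 81, f = 26, h = 25.
P80 = 250 + ((85.6 − 81)/26)·25 = 250 + 4.42308 = 254.423.

254.42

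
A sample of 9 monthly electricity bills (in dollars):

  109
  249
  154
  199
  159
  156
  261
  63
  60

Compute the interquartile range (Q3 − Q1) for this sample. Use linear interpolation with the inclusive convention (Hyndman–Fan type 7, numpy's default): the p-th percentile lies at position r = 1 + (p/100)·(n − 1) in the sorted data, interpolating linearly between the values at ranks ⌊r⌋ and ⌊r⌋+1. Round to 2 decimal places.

90.00

Sorted: 60, 63, 109, 154, 156, 159, 199, 249, 261.
n = 9.
P25: r = 3 (integer) → 109.
P75: r = 7 (integer) → 199.
Difference: 199 − 109 = 90.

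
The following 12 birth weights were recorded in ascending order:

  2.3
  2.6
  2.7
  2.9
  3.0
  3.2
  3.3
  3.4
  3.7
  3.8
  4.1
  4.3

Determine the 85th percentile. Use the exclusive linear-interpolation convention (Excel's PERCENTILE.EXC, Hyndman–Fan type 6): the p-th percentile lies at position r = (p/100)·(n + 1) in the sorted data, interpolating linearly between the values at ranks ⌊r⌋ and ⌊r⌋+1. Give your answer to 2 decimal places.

n = 12.
r = (85/100)·(12 + 1) = 11.05.
Rank 11 is 4.1 and rank 12 is 4.3.
Interpolate: 4.1 + 0.05·(4.3 − 4.1) = 4.1 + 0.05·0.2 = 4.11.

4.11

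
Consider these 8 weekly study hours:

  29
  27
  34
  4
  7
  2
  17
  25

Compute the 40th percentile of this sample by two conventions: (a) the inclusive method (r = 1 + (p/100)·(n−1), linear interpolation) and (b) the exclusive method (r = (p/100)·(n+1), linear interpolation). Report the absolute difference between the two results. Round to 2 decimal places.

Sorted: 2, 4, 7, 17, 25, 27, 29, 34.
n = 8.
(a) r = 3.8; between ranks 3 (7) and 4 (17): 15.
(b) r = 3.6; between ranks 3 (7) and 4 (17): 13.
|15 − 13| = 2.

2.00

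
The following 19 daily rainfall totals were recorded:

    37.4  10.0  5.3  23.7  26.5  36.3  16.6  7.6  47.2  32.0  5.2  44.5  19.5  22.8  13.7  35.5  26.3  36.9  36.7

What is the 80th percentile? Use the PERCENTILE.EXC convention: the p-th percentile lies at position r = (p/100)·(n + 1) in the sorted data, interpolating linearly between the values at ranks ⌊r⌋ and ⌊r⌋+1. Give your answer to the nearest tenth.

36.9

Sorted: 5.2, 5.3, 7.6, 10.0, 13.7, 16.6, 19.5, 22.8, 23.7, 26.3, 26.5, 32.0, 35.5, 36.3, 36.7, 36.9, 37.4, 44.5, 47.2.
n = 19.
r = (80/100)·(19 + 1) = 16.
r is an integer, so P80 is the value at rank 16: 36.9.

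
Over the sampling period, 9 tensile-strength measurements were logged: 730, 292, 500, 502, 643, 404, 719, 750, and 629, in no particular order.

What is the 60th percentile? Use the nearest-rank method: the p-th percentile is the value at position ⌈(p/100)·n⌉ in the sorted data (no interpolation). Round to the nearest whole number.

643

Sorted: 292, 404, 500, 502, 629, 643, 719, 730, 750.
n = 9.
Position = ⌈60/100 · 9⌉ = ⌈5.4⌉ = 6.
The value at rank 6 is 643.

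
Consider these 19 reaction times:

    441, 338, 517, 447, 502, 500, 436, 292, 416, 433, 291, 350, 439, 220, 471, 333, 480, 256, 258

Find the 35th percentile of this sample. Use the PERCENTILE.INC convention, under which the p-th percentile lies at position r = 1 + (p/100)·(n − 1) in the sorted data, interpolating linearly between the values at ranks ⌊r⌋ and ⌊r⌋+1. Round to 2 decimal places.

341.60

Sorted: 220, 256, 258, 291, 292, 333, 338, 350, 416, 433, 436, 439, 441, 447, 471, 480, 500, 502, 517.
n = 19.
r = 1 + (35/100)·(19 − 1) = 1 + 6.3 = 7.3.
Rank 7 is 338 and rank 8 is 350.
Interpolate: 338 + 0.3·(350 − 338) = 338 + 0.3·12 = 341.6.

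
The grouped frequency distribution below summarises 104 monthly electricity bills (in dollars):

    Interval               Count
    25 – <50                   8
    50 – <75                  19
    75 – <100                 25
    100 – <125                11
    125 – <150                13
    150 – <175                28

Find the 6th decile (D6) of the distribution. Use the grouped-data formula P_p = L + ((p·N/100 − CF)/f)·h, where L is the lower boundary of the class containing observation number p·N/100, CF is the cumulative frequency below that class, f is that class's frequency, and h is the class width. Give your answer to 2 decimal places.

123.64

N = 104; target position k = 60/100 · 104 = 62.4.
Cumulative frequencies: 8, 27, 52, 63, 76, 104.
Observation 62.4 falls in the class 100 – <125.
L = 100, CF = 52, f = 11, h = 25.
P60 = 100 + ((62.4 − 52)/11)·25 = 100 + 23.6364 = 123.636.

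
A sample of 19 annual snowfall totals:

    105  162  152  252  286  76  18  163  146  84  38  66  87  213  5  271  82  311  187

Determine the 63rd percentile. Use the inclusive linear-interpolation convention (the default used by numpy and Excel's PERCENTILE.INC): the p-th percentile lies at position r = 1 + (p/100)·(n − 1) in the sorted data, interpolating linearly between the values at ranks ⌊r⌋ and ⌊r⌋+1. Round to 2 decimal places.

162.34

Sorted: 5, 18, 38, 66, 76, 82, 84, 87, 105, 146, 152, 162, 163, 187, 213, 252, 271, 286, 311.
n = 19.
r = 1 + (63/100)·(19 − 1) = 1 + 11.34 = 12.34.
Rank 12 is 162 and rank 13 is 163.
Interpolate: 162 + 0.34·(163 − 162) = 162 + 0.34·1 = 162.34.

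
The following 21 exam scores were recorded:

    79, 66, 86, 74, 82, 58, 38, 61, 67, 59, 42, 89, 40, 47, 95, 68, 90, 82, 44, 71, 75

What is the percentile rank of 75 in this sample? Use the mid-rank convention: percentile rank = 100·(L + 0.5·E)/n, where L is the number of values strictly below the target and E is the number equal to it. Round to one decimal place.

64.3

Sorted: 38, 40, 42, 44, 47, 58, 59, 61, 66, 67, 68, 71, 74, 75, 79, 82, 82, 86, 89, 90, 95.
Count below 75: L = 13; count equal: E = 1; n = 21.
Percentile rank = 100·(13 + 0.5·1)/21 = 100·13.5/21 = 64.29.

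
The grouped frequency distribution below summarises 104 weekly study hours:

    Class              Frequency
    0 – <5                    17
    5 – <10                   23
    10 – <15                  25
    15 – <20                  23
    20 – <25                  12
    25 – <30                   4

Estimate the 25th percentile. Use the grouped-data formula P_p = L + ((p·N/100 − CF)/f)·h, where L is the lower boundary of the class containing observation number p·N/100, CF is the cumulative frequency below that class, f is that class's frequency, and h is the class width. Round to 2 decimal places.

6.96

N = 104; target position k = 25/100 · 104 = 26.
Cumulative frequencies: 17, 40, 65, 88, 100, 104.
Observation 26 falls in the class 5 – <10.
L = 5, CF = 17, f = 23, h = 5.
P25 = 5 + ((26 − 17)/23)·5 = 5 + 1.95652 = 6.95652.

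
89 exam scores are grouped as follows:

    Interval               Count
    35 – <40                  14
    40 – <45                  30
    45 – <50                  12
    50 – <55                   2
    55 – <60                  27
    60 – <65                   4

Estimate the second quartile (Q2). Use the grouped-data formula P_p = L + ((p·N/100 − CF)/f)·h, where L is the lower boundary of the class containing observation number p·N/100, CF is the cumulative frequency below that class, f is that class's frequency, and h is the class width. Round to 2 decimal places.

45.21

N = 89; target position k = 50/100 · 89 = 44.5.
Cumulative frequencies: 14, 44, 56, 58, 85, 89.
Observation 44.5 falls in the class 45 – <50.
L = 45, CF = 44, f = 12, h = 5.
P50 = 45 + ((44.5 − 44)/12)·5 = 45 + 0.208333 = 45.2083.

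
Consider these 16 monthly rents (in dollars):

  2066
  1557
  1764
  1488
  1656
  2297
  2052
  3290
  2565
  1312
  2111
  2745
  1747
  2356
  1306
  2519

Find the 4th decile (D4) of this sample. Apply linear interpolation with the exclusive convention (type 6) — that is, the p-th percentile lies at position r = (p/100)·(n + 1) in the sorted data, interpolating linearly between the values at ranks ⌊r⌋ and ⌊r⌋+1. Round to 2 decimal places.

Sorted: 1306, 1312, 1488, 1557, 1656, 1747, 1764, 2052, 2066, 2111, 2297, 2356, 2519, 2565, 2745, 3290.
n = 16.
r = (40/100)·(16 + 1) = 6.8.
Rank 6 is 1747 and rank 7 is 1764.
Interpolate: 1747 + 0.8·(1764 − 1747) = 1747 + 0.8·17 = 1760.6.

1760.60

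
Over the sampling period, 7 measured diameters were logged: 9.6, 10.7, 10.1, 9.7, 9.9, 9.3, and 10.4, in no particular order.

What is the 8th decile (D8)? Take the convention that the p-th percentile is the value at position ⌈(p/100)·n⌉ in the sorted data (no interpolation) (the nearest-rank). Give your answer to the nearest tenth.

Sorted: 9.3, 9.6, 9.7, 9.9, 10.1, 10.4, 10.7.
n = 7.
Position = ⌈80/100 · 7⌉ = ⌈5.6⌉ = 6.
The value at rank 6 is 10.4.

10.4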